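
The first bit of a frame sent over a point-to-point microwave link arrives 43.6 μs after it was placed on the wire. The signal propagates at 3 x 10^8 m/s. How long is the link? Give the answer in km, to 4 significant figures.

d = s × t_prop = 300000000 × 4.36e-05 = 13.08 km.

13.08 km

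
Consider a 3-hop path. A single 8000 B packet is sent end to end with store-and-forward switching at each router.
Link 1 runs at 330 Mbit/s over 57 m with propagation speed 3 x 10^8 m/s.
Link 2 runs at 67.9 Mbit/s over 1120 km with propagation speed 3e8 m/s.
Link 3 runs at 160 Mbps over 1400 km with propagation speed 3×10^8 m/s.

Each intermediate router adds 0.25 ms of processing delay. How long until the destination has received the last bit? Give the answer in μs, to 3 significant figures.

L = 8000 × 8 = 64000 bits.
Transmission delays (L/R per hop): 193.939, 942.563, 400 μs; sum = 1536.5 μs.
Propagation delays (d/s per hop): 0.19, 3733.33, 4666.67 μs; sum = 8400.19 μs.
Processing at 2 router(s): 2 × 0.25 ms = 500 μs.
End-to-end = 10400 μs.

10400 μs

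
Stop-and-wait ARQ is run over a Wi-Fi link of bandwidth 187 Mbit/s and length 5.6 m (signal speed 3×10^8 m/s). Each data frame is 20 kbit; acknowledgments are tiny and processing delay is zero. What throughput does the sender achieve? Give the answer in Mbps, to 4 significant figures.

t_tx = L/R = 20000/187000000 = 0.000106952 s.
t_prop = 5.6/300000000 = 1.86667e-08 s; RTT = 3.73333e-08 s.
Cycle = t_tx + RTT = 0.000106989 s.
Throughput = L / cycle = 20000 / 0.000106989 = 186.9 Mbps.

186.9 Mbps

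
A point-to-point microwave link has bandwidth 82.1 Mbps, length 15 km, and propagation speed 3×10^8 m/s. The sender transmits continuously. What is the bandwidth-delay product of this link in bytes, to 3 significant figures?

513 bytes

Propagation delay = 15000 / 300000000 = 5e-05 s.
BDP = R × t_prop = 82100000 × 5e-05 = 4105 bits.
In bytes: 4105/8 = 513 bytes.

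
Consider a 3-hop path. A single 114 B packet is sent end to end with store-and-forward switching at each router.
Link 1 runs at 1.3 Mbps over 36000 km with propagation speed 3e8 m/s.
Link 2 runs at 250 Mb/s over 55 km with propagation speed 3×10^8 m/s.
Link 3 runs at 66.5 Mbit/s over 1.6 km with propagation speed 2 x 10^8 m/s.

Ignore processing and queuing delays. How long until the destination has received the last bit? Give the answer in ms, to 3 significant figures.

L = 114 × 8 = 912 bits.
Transmission delays (L/R per hop): 0.701538, 0.003648, 0.0137143 ms; sum = 0.718901 ms.
Propagation delays (d/s per hop): 120, 0.183333, 0.008 ms; sum = 120.191 ms.
End-to-end = 121 ms.

121 ms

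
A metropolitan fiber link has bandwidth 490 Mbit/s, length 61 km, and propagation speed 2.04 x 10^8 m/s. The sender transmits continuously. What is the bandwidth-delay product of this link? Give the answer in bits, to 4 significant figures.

Propagation delay = 61000 / 204000000 = 0.00029902 s.
BDP = R × t_prop = 490000000 × 0.00029902 = 146520 bits.

146500 bits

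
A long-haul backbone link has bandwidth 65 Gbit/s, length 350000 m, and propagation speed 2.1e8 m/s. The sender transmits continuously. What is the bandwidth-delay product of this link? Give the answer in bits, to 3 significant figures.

108000000 bits

Propagation delay = 350000 / 210000000 = 0.00166667 s.
BDP = R × t_prop = 65000000000 × 0.00166667 = 108333000 bits.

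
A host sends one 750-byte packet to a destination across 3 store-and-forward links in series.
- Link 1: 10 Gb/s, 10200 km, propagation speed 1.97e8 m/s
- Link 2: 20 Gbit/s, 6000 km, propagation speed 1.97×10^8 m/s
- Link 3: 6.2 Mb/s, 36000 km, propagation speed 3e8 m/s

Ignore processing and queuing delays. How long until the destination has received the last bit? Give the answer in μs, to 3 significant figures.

203000 μs

L = 750 × 8 = 6000 bits.
Transmission delays (L/R per hop): 0.6, 0.3, 967.742 μs; sum = 968.642 μs.
Propagation delays (d/s per hop): 51776.6, 30456.9, 120000 μs; sum = 202234 μs.
End-to-end = 203000 μs.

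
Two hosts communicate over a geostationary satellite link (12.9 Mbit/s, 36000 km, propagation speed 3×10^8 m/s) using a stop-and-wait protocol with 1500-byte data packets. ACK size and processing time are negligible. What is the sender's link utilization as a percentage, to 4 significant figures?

t_tx = L/R = 12000/12900000 = 0.000930233 s.
t_prop = 36000000/300000000 = 0.12 s; RTT = 0.24 s.
Cycle = t_tx + RTT = 0.24093 s.
Utilization = t_tx / cycle = 0.000930233/0.24093 = 0.3861 %.

0.3861 %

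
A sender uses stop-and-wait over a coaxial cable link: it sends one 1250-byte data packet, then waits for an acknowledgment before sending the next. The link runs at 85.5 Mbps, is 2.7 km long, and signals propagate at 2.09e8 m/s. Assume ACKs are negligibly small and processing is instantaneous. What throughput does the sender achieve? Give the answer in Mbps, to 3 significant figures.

t_tx = L/R = 10000/85500000 = 0.000116959 s.
t_prop = 2700/209000000 = 1.29187e-05 s; RTT = 2.58373e-05 s.
Cycle = t_tx + RTT = 0.000142796 s.
Throughput = L / cycle = 10000 / 0.000142796 = 70.0 Mbps.

70.0 Mbps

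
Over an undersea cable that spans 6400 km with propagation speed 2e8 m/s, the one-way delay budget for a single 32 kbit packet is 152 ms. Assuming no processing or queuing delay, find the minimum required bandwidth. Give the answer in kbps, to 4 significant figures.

Propagation delay = 6400000 / 200000000 = 32 ms.
Transmission budget = 152 − 32 = 120 ms.
R ≥ L / t_tx = 32000 bits / 0.12 s = 266.7 kbps.

266.7 kbps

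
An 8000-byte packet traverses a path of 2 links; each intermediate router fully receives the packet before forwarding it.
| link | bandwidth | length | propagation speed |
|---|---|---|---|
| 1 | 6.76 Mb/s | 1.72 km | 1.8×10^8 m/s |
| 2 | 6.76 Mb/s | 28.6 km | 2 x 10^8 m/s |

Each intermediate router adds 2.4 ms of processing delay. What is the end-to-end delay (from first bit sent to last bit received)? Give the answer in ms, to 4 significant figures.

21.49 ms

L = 8000 × 8 = 64000 bits.
Transmission delay per hop = L/R = 64000/6760000 = 9.46746 ms; 2 hops → 18.9349 ms.
Propagation delays (d/s per hop): 0.00955556, 0.143 ms; sum = 0.152556 ms.
Processing at 1 router(s): 1 × 2.4 ms = 2.4 ms.
End-to-end = 21.49 ms.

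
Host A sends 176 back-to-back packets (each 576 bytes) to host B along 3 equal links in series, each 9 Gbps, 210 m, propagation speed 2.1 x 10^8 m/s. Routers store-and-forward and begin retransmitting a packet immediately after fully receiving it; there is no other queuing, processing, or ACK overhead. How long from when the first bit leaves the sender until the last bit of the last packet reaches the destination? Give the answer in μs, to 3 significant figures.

94.1 μs

Per-hop transmission t_tx = L/R = 4608/9000000000 = 0.512 μs.
Per-hop propagation t_prop = 210/210000000 = 1 μs.
Pipeline fill: first packet needs 3·t_tx to clear all hops; remaining 175 packets each add one t_tx.
Total = (3+176-1)·t_tx + 3·t_prop = 178·0.512 + 3·1 = 94.1 μs.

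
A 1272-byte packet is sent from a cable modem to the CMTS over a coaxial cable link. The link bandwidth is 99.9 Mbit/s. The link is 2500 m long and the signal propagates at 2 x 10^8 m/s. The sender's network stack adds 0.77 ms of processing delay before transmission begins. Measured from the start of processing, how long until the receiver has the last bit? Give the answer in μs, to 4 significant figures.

L = 1272 × 8 = 10176 bits.
Transmission delay = L/R = 10176 / 99900000 = 101.862 μs.
Propagation delay = d/s = 2500 m / 200000000 m/s = 12.5 μs.
Plus processing delay 0.77 ms = 770 μs.
Total = 884.4 μs.

884.4 μs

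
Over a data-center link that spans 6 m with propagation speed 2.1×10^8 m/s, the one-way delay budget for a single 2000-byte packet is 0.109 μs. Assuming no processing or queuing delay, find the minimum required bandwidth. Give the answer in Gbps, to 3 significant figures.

199 Gbps

L = 16000 bits.
Propagation delay = 6 / 210000000 = 0.0285714 μs.
Transmission budget = 0.109 − 0.0285714 = 0.0804286 μs.
R ≥ L / t_tx = 16000 bits / 8.04286e-08 s = 199 Gbps.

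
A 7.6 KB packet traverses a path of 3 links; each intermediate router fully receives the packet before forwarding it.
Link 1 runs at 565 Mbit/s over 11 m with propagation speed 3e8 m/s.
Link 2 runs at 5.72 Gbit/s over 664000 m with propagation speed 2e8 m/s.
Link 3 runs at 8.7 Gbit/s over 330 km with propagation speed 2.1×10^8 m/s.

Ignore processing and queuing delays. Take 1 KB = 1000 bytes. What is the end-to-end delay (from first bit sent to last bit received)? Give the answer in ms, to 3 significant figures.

5.02 ms

L = 60800 bits.
Transmission delays (L/R per hop): 0.107611, 0.0106294, 0.00698851 ms; sum = 0.125228 ms.
Propagation delays (d/s per hop): 3.66667e-05, 3.32, 1.57143 ms; sum = 4.89147 ms.
End-to-end = 5.02 ms.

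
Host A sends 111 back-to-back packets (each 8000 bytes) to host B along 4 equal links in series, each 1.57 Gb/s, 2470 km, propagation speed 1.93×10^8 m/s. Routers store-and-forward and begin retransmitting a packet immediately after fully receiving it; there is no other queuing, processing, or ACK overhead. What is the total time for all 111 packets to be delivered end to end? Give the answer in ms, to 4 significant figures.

Per-hop transmission t_tx = L/R = 64000/1570000000 = 0.0407643 ms.
Per-hop propagation t_prop = 2470000/193000000 = 12.7979 ms.
Pipeline fill: first packet needs 4·t_tx to clear all hops; remaining 110 packets each add one t_tx.
Total = (4+111-1)·t_tx + 4·t_prop = 114·0.0407643 + 4·12.7979 = 55.84 ms.

55.84 ms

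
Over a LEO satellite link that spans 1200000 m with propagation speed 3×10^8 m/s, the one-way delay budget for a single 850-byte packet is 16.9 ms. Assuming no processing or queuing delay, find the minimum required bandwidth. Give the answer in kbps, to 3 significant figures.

L = 6800 bits.
Propagation delay = 1200000 / 300000000 = 4 ms.
Transmission budget = 16.9 − 4 = 12.9 ms.
R ≥ L / t_tx = 6800 bits / 0.0129 s = 527 kbps.

527 kbps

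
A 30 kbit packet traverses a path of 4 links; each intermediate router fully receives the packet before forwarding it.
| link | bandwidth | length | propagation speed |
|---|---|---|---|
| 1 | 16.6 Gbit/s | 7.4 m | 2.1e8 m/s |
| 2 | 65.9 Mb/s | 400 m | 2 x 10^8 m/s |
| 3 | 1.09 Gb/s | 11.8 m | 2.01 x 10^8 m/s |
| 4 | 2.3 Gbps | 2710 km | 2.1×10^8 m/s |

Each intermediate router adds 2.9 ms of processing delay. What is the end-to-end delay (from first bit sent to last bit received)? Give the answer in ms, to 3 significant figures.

L = 30000 bits.
Transmission delays (L/R per hop): 0.00180723, 0.455235, 0.0275229, 0.0130435 ms; sum = 0.497609 ms.
Propagation delays (d/s per hop): 3.52381e-05, 0.002, 5.87065e-05, 12.9048 ms; sum = 12.9069 ms.
Processing at 3 router(s): 3 × 2.9 ms = 8.7 ms.
End-to-end = 22.1 ms.

22.1 ms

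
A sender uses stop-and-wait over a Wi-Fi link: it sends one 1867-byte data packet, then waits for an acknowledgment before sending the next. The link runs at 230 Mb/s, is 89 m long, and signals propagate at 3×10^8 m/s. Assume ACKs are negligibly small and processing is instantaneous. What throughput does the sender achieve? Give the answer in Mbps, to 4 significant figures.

t_tx = L/R = 14936/230000000 = 6.49391e-05 s.
t_prop = 89/300000000 = 2.96667e-07 s; RTT = 5.93333e-07 s.
Cycle = t_tx + RTT = 6.55325e-05 s.
Throughput = L / cycle = 14936 / 6.55325e-05 = 227.9 Mbps.

227.9 Mbps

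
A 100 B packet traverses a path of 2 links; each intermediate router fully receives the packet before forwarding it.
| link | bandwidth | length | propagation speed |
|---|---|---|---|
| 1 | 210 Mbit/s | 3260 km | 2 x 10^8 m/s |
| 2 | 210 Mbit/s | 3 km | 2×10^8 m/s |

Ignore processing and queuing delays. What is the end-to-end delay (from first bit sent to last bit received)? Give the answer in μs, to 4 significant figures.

16320 μs

L = 100 × 8 = 800 bits.
Transmission delay per hop = L/R = 800/210000000 = 3.80952 μs; 2 hops → 7.61905 μs.
Propagation delays (d/s per hop): 16300, 15 μs; sum = 16315 μs.
End-to-end = 16320 μs.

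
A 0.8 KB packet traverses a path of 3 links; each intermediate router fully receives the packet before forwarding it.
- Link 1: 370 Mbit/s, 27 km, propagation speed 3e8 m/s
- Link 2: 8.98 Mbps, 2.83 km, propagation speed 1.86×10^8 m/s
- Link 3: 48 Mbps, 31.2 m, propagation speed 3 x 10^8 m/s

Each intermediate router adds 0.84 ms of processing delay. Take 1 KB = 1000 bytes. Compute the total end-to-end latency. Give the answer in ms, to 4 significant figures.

L = 6400 bits.
Transmission delays (L/R per hop): 0.0172973, 0.712695, 0.133333 ms; sum = 0.863326 ms.
Propagation delays (d/s per hop): 0.09, 0.0152151, 0.000104 ms; sum = 0.105319 ms.
Processing at 2 router(s): 2 × 0.84 ms = 1.68 ms.
End-to-end = 2.649 ms.

2.649 ms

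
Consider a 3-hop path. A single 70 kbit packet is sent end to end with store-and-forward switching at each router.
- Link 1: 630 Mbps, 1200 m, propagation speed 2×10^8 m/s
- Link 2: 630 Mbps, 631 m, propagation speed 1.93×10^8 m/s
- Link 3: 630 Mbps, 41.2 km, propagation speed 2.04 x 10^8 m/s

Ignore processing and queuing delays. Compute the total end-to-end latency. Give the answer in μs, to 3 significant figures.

545 μs

L = 70000 bits.
Transmission delay per hop = L/R = 70000/630000000 = 111.111 μs; 3 hops → 333.333 μs.
Propagation delays (d/s per hop): 6, 3.26943, 201.961 μs; sum = 211.23 μs.
End-to-end = 545 μs.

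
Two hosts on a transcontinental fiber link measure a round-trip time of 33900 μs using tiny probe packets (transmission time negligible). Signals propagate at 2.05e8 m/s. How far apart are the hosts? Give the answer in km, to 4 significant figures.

3475 km

One-way propagation = RTT/2 = 16950 μs.
d = s × t = 2.05e+08 × 0.01695 = 3475 km.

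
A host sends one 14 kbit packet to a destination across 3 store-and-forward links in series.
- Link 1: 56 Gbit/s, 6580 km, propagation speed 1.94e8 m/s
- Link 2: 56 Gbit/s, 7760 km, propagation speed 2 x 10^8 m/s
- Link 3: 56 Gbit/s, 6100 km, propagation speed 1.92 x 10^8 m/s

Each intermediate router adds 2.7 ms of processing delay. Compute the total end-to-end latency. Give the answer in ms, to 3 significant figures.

L = 14000 bits.
Transmission delay per hop = L/R = 14000/56000000000 = 0.00025 ms; 3 hops → 0.00075 ms.
Propagation delays (d/s per hop): 33.9175, 38.8, 31.7708 ms; sum = 104.488 ms.
Processing at 2 router(s): 2 × 2.7 ms = 5.4 ms.
End-to-end = 110 ms.

110 ms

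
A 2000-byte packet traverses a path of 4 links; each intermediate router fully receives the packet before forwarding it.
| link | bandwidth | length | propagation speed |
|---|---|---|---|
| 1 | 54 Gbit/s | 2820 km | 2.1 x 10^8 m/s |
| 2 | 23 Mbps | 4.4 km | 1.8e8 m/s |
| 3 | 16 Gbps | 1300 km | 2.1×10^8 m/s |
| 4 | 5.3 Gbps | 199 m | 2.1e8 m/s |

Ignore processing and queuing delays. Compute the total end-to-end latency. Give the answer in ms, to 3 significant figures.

20.3 ms

L = 2000 × 8 = 16000 bits.
Transmission delays (L/R per hop): 0.000296296, 0.695652, 0.001, 0.00301887 ms; sum = 0.699967 ms.
Propagation delays (d/s per hop): 13.4286, 0.0244444, 6.19048, 0.000947619 ms; sum = 19.6444 ms.
End-to-end = 20.3 ms.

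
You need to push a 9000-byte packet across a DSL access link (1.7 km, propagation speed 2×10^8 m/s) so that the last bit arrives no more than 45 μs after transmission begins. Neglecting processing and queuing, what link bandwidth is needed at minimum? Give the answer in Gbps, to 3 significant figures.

L = 72000 bits.
Propagation delay = 1700 / 200000000 = 8.5 μs.
Transmission budget = 45 − 8.5 = 36.5 μs.
R ≥ L / t_tx = 72000 bits / 3.65e-05 s = 1.97 Gbps.

1.97 Gbps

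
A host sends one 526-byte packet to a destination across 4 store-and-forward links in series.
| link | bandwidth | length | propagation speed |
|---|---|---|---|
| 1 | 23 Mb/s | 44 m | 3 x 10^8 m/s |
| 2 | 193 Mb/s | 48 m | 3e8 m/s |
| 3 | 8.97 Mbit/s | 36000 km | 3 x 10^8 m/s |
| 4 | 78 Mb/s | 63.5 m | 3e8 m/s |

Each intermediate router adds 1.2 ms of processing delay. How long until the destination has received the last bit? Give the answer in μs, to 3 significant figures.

L = 526 × 8 = 4208 bits.
Transmission delays (L/R per hop): 182.957, 21.8031, 469.119, 53.9487 μs; sum = 727.828 μs.
Propagation delays (d/s per hop): 0.146667, 0.16, 120000, 0.211667 μs; sum = 120001 μs.
Processing at 3 router(s): 3 × 1.2 ms = 3600 μs.
End-to-end = 124000 μs.

124000 μs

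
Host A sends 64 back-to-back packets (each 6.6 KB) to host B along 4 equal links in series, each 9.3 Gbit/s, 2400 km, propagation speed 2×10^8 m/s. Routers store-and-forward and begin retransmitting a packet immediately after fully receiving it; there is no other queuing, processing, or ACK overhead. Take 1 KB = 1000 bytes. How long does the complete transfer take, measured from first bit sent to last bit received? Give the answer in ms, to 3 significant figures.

48.4 ms

Per-hop transmission t_tx = L/R = 52800/9300000000 = 0.00567742 ms.
Per-hop propagation t_prop = 2400000/200000000 = 12 ms.
Pipeline fill: first packet needs 4·t_tx to clear all hops; remaining 63 packets each add one t_tx.
Total = (4+64-1)·t_tx + 4·t_prop = 67·0.00567742 + 4·12 = 48.4 ms.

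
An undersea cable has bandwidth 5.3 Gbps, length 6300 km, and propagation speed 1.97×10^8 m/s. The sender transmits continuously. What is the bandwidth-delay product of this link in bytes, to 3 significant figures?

Propagation delay = 6300000 / 197000000 = 0.0319797 s.
BDP = R × t_prop = 5300000000 × 0.0319797 = 169492000 bits.
In bytes: 169492000/8 = 21200000 bytes.

21200000 bytes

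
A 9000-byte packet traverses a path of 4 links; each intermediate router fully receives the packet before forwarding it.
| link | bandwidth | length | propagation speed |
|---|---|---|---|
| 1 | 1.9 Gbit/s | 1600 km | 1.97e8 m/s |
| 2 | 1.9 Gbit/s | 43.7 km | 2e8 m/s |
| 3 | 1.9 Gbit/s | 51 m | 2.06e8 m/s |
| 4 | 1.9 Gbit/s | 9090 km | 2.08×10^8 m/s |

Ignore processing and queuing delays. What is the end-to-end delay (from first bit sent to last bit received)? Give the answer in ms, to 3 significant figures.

L = 9000 × 8 = 72000 bits.
Transmission delay per hop = L/R = 72000/1900000000 = 0.0378947 ms; 4 hops → 0.151579 ms.
Propagation delays (d/s per hop): 8.12183, 0.2185, 0.000247573, 43.7019 ms; sum = 52.0425 ms.
End-to-end = 52.2 ms.

52.2 ms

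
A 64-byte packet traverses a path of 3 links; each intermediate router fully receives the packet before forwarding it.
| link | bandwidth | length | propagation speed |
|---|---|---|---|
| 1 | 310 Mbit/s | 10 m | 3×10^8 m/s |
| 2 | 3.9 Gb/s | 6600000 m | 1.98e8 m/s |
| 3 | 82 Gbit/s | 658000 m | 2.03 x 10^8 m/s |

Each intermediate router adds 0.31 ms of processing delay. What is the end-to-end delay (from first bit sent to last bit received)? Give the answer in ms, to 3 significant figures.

37.2 ms

L = 64 × 8 = 512 bits.
Transmission delays (L/R per hop): 0.00165161, 0.000131282, 6.2439e-06 ms; sum = 0.00178914 ms.
Propagation delays (d/s per hop): 3.33333e-05, 33.3333, 3.24138 ms; sum = 36.5747 ms.
Processing at 2 router(s): 2 × 0.31 ms = 0.62 ms.
End-to-end = 37.2 ms.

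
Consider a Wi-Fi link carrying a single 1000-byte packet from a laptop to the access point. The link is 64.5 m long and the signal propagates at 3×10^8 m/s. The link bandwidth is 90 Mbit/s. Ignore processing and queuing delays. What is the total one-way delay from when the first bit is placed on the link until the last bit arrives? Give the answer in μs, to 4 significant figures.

89.10 μs

L = 1000 × 8 = 8000 bits.
Transmission delay = L/R = 8000 / 90000000 = 88.8889 μs.
Propagation delay = d/s = 64.5 m / 300000000 m/s = 0.215 μs.
Total = 89.10 μs.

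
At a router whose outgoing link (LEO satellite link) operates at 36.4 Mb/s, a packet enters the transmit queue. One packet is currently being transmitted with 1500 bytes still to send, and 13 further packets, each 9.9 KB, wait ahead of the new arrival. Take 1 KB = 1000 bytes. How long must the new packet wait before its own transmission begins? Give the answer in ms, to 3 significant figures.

Each queued packet: L/R = 79200/36400000 = 2.17582 ms.
13 queued → 28.2857 ms.
Plus remaining 12000 bits of current packet: 0.32967 ms.
Queuing delay = 28.6 ms.

28.6 ms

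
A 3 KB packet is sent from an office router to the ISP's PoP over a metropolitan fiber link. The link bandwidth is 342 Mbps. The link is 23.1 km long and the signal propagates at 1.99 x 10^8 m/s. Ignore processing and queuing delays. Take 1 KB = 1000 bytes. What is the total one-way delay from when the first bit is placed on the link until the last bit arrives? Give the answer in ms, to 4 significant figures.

0.1863 ms

L = 24000 bits.
Transmission delay = L/R = 24000 / 342000000 = 0.0701754 ms.
Propagation delay = d/s = 23100 m / 199000000 m/s = 0.11608 ms.
Total = 0.1863 ms.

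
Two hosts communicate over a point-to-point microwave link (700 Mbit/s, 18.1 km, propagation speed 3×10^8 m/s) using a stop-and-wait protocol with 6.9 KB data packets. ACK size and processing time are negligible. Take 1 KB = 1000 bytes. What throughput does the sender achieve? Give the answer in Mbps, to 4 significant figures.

t_tx = L/R = 55200/700000000 = 7.88571e-05 s.
t_prop = 18100/300000000 = 6.03333e-05 s; RTT = 0.000120667 s.
Cycle = t_tx + RTT = 0.000199524 s.
Throughput = L / cycle = 55200 / 0.000199524 = 276.7 Mbps.

276.7 Mbps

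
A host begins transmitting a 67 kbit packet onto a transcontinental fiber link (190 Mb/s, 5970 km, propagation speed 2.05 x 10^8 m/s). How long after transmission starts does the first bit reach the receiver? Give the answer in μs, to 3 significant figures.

First bit experiences only propagation delay: d/s = 5970000/2.05e+08 = 29100 μs.

29100 μs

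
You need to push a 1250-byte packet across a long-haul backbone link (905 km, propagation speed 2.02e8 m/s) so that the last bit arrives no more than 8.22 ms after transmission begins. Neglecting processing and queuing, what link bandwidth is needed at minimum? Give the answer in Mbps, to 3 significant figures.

2.67 Mbps

L = 10000 bits.
Propagation delay = 905000 / 202000000 = 4.4802 ms.
Transmission budget = 8.22 − 4.4802 = 3.7398 ms.
R ≥ L / t_tx = 10000 bits / 0.0037398 s = 2.67 Mbps.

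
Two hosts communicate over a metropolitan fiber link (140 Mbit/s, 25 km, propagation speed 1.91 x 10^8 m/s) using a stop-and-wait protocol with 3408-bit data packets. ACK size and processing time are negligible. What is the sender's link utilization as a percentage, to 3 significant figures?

t_tx = L/R = 3408/140000000 = 2.43429e-05 s.
t_prop = 25000/191000000 = 0.00013089 s; RTT = 0.00026178 s.
Cycle = t_tx + RTT = 0.000286123 s.
Utilization = t_tx / cycle = 2.43429e-05/0.000286123 = 8.51 %.

8.51 %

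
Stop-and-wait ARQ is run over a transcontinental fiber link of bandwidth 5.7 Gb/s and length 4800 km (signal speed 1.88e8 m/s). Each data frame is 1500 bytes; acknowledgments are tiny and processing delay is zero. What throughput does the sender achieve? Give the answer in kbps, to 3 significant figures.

235 kbps

t_tx = L/R = 12000/5700000000 = 2.10526e-06 s.
t_prop = 4800000/188000000 = 0.0255319 s; RTT = 0.0510638 s.
Cycle = t_tx + RTT = 0.0510659 s.
Throughput = L / cycle = 12000 / 0.0510659 = 235 kbps.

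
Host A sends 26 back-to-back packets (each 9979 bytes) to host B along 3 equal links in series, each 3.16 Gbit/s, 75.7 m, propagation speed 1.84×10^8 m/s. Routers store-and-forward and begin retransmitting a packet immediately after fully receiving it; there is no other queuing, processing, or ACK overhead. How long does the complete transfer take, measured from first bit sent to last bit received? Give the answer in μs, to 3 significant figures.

Per-hop transmission t_tx = L/R = 79832/3160000000 = 25.2633 μs.
Per-hop propagation t_prop = 75.7/184000000 = 0.411413 μs.
Pipeline fill: first packet needs 3·t_tx to clear all hops; remaining 25 packets each add one t_tx.
Total = (3+26-1)·t_tx + 3·t_prop = 28·25.2633 + 3·0.411413 = 709 μs.

709 μs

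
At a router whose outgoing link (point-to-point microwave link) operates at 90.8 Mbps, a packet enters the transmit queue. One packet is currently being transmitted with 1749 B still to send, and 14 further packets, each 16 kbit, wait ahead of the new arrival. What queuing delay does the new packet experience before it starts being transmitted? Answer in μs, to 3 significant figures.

Each queued packet: L/R = 16000/90800000 = 176.211 μs.
14 queued → 2466.96 μs.
Plus remaining 13992 bits of current packet: 154.097 μs.
Queuing delay = 2620 μs.

2620 μs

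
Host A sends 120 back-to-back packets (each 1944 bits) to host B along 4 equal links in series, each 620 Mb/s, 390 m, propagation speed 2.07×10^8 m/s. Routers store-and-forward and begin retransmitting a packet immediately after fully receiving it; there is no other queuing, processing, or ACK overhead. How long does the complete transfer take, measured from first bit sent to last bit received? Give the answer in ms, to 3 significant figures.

Per-hop transmission t_tx = L/R = 1944/620000000 = 0.00313548 ms.
Per-hop propagation t_prop = 390/2.07e+08 = 0.00188406 ms.
Pipeline fill: first packet needs 4·t_tx to clear all hops; remaining 119 packets each add one t_tx.
Total = (4+120-1)·t_tx + 4·t_prop = 123·0.00313548 + 4·0.00188406 = 0.393 ms.

0.393 ms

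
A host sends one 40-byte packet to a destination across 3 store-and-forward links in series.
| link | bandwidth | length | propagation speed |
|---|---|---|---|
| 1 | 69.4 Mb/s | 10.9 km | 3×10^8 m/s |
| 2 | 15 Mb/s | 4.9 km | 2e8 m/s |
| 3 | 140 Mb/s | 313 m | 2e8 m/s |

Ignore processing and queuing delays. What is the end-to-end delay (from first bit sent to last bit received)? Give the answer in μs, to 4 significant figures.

L = 40 × 8 = 320 bits.
Transmission delays (L/R per hop): 4.61095, 21.3333, 2.28571 μs; sum = 28.23 μs.
Propagation delays (d/s per hop): 36.3333, 24.5, 1.565 μs; sum = 62.3983 μs.
End-to-end = 90.63 μs.

90.63 μs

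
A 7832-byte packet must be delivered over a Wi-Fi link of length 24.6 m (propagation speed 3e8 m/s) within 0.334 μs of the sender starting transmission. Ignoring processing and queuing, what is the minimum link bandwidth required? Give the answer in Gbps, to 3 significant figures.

249 Gbps

L = 62656 bits.
Propagation delay = 24.6 / 300000000 = 0.082 μs.
Transmission budget = 0.334 − 0.082 = 0.252 μs.
R ≥ L / t_tx = 62656 bits / 2.52e-07 s = 249 Gbps.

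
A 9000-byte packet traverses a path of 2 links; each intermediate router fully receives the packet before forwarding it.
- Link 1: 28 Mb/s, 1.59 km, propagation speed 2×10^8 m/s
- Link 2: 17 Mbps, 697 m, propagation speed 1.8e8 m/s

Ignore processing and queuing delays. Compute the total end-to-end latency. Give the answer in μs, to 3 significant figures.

L = 9000 × 8 = 72000 bits.
Transmission delays (L/R per hop): 2571.43, 4235.29 μs; sum = 6806.72 μs.
Propagation delays (d/s per hop): 7.95, 3.87222 μs; sum = 11.8222 μs.
End-to-end = 6820 μs.

6820 μs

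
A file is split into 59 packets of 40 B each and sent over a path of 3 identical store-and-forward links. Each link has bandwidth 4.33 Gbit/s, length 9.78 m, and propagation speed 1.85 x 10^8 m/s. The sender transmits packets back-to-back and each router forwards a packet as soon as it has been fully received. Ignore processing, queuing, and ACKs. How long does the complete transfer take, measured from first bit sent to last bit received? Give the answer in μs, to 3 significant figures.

Per-hop transmission t_tx = L/R = 320/4330000000 = 0.073903 μs.
Per-hop propagation t_prop = 9.78/185000000 = 0.0528649 μs.
Pipeline fill: first packet needs 3·t_tx to clear all hops; remaining 58 packets each add one t_tx.
Total = (3+59-1)·t_tx + 3·t_prop = 61·0.073903 + 3·0.0528649 = 4.67 μs.

4.67 μs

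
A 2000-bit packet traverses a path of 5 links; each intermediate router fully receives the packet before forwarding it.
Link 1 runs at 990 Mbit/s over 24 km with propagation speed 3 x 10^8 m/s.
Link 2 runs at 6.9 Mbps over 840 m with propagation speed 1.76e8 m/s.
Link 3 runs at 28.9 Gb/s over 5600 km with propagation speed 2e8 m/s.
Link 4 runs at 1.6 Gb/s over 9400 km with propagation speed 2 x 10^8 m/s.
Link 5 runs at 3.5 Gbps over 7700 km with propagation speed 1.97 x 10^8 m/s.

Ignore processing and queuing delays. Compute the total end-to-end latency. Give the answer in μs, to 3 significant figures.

Transmission delays (L/R per hop): 2.0202, 289.855, 0.0692042, 1.25, 0.571429 μs; sum = 293.766 μs.
Propagation delays (d/s per hop): 80, 4.77273, 28000, 47000, 39086.3 μs; sum = 114171 μs.
End-to-end = 114000 μs.

114000 μs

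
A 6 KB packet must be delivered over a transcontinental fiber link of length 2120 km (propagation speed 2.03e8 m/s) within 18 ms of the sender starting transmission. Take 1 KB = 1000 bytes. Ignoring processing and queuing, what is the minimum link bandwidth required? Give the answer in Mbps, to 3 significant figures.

L = 48000 bits.
Propagation delay = 2120000 / 2.03e+08 = 10.4433 ms.
Transmission budget = 18 − 10.4433 = 7.55665 ms.
R ≥ L / t_tx = 48000 bits / 0.00755665 s = 6.35 Mbps.

6.35 Mbps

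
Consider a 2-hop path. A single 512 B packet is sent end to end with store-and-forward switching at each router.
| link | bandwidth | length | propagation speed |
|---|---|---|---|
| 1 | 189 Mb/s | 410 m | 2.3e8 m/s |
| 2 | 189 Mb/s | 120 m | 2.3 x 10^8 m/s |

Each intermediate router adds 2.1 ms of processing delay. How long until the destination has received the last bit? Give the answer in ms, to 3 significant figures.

L = 512 × 8 = 4096 bits.
Transmission delay per hop = L/R = 4096/189000000 = 0.021672 ms; 2 hops → 0.0433439 ms.
Propagation delays (d/s per hop): 0.00178261, 0.000521739 ms; sum = 0.00230435 ms.
Processing at 1 router(s): 1 × 2.1 ms = 2.1 ms.
End-to-end = 2.15 ms.

2.15 ms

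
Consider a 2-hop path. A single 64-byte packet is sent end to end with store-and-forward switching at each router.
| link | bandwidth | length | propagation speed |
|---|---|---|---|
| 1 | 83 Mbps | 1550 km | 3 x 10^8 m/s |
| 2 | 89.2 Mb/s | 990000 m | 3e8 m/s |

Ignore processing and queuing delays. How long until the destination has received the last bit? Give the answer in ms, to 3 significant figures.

8.48 ms

L = 64 × 8 = 512 bits.
Transmission delays (L/R per hop): 0.00616867, 0.00573991 ms; sum = 0.0119086 ms.
Propagation delays (d/s per hop): 5.16667, 3.3 ms; sum = 8.46667 ms.
End-to-end = 8.48 ms.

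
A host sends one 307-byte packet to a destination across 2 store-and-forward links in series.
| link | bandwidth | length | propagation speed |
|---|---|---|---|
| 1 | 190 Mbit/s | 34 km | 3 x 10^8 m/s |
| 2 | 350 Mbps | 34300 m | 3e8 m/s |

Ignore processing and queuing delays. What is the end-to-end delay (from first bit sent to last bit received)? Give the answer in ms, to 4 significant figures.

0.2476 ms

L = 307 × 8 = 2456 bits.
Transmission delays (L/R per hop): 0.0129263, 0.00701714 ms; sum = 0.0199435 ms.
Propagation delays (d/s per hop): 0.113333, 0.114333 ms; sum = 0.227667 ms.
End-to-end = 0.2476 ms.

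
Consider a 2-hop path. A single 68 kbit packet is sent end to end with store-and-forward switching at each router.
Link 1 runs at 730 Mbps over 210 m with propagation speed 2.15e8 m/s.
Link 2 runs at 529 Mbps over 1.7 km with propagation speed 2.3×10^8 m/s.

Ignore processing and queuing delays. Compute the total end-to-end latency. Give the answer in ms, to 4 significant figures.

0.2301 ms

L = 68000 bits.
Transmission delays (L/R per hop): 0.0931507, 0.128544 ms; sum = 0.221695 ms.
Propagation delays (d/s per hop): 0.000976744, 0.0073913 ms; sum = 0.00836805 ms.
End-to-end = 0.2301 ms.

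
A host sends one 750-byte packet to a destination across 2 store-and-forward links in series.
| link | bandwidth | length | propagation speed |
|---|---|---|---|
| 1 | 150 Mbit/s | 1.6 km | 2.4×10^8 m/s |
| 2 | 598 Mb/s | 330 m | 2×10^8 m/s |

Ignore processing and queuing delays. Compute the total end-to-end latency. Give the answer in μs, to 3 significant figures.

58.4 μs

L = 750 × 8 = 6000 bits.
Transmission delays (L/R per hop): 40, 10.0334 μs; sum = 50.0334 μs.
Propagation delays (d/s per hop): 6.66667, 1.65 μs; sum = 8.31667 μs.
End-to-end = 58.4 μs.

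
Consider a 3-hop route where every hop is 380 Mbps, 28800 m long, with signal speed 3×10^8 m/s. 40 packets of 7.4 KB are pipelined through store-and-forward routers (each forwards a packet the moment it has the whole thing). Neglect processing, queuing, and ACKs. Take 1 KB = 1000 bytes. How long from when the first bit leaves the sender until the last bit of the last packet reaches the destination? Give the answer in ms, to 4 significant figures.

Per-hop transmission t_tx = L/R = 59200/380000000 = 0.155789 ms.
Per-hop propagation t_prop = 28800/300000000 = 0.096 ms.
Pipeline fill: first packet needs 3·t_tx to clear all hops; remaining 39 packets each add one t_tx.
Total = (3+40-1)·t_tx + 3·t_prop = 42·0.155789 + 3·0.096 = 6.831 ms.

6.831 ms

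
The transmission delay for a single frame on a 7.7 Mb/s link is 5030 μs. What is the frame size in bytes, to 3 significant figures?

4840 bytes

L = R × t_tx = 7700000 b/s × 0.00503 s = 38731 bits.
In bytes: 38731 / 8 = 4840 bytes.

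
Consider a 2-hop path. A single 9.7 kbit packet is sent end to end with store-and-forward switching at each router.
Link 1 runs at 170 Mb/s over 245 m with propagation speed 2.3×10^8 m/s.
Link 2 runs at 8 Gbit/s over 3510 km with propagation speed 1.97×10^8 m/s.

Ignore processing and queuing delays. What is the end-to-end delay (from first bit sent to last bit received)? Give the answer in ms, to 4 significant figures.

L = 9700 bits.
Transmission delays (L/R per hop): 0.0570588, 0.0012125 ms; sum = 0.0582713 ms.
Propagation delays (d/s per hop): 0.00106522, 17.8173 ms; sum = 17.8183 ms.
End-to-end = 17.88 ms.

17.88 ms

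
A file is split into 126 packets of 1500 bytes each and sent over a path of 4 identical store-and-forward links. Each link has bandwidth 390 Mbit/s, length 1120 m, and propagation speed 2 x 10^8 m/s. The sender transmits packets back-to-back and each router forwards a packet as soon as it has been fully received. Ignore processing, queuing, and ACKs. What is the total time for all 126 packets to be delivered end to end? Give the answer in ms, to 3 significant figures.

Per-hop transmission t_tx = L/R = 12000/390000000 = 0.0307692 ms.
Per-hop propagation t_prop = 1120/200000000 = 0.0056 ms.
Pipeline fill: first packet needs 4·t_tx to clear all hops; remaining 125 packets each add one t_tx.
Total = (4+126-1)·t_tx + 4·t_prop = 129·0.0307692 + 4·0.0056 = 3.99 ms.

3.99 ms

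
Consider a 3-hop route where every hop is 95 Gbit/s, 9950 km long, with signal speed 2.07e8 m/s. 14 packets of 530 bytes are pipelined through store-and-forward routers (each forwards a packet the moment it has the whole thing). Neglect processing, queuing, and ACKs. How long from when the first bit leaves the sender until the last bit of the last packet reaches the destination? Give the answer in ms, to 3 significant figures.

144 ms

Per-hop transmission t_tx = L/R = 4240/95000000000 = 4.46316e-05 ms.
Per-hop propagation t_prop = 9950000/2.07e+08 = 48.0676 ms.
Pipeline fill: first packet needs 3·t_tx to clear all hops; remaining 13 packets each add one t_tx.
Total = (3+14-1)·t_tx + 3·t_prop = 16·4.46316e-05 + 3·48.0676 = 144 ms.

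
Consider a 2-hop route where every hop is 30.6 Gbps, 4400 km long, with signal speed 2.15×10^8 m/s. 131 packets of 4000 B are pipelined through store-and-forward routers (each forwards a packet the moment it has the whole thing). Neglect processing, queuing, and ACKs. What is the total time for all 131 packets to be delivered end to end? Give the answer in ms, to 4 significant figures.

41.07 ms

Per-hop transmission t_tx = L/R = 32000/30600000000 = 0.00104575 ms.
Per-hop propagation t_prop = 4400000/215000000 = 20.4651 ms.
Pipeline fill: first packet needs 2·t_tx to clear all hops; remaining 130 packets each add one t_tx.
Total = (2+131-1)·t_tx + 2·t_prop = 132·0.00104575 + 2·20.4651 = 41.07 ms.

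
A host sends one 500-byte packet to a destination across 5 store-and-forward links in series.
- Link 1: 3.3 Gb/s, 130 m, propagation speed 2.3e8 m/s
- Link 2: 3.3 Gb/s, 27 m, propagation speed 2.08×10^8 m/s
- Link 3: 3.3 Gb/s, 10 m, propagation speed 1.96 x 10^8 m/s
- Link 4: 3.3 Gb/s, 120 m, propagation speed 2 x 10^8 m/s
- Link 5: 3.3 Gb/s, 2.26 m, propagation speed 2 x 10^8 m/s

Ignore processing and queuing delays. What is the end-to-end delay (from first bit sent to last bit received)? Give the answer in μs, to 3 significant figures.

7.42 μs

L = 500 × 8 = 4000 bits.
Transmission delay per hop = L/R = 4000/3300000000 = 1.21212 μs; 5 hops → 6.06061 μs.
Propagation delays (d/s per hop): 0.565217, 0.129808, 0.0510204, 0.6, 0.0113 μs; sum = 1.35735 μs.
End-to-end = 7.42 μs.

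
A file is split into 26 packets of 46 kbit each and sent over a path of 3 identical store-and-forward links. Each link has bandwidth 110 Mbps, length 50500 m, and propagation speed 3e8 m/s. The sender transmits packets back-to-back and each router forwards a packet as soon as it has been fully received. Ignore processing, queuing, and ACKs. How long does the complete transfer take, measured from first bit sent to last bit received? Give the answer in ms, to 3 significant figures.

Per-hop transmission t_tx = L/R = 46000/110000000 = 0.418182 ms.
Per-hop propagation t_prop = 50500/300000000 = 0.168333 ms.
Pipeline fill: first packet needs 3·t_tx to clear all hops; remaining 25 packets each add one t_tx.
Total = (3+26-1)·t_tx + 3·t_prop = 28·0.418182 + 3·0.168333 = 12.2 ms.

12.2 ms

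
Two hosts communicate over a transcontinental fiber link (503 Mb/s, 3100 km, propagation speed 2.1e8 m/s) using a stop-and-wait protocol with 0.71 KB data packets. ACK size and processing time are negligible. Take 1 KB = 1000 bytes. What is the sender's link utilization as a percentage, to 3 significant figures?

t_tx = L/R = 5680/503000000 = 1.12922e-05 s.
t_prop = 3100000/210000000 = 0.0147619 s; RTT = 0.0295238 s.
Cycle = t_tx + RTT = 0.0295351 s.
Utilization = t_tx / cycle = 1.12922e-05/0.0295351 = 0.0382 %.

0.0382 %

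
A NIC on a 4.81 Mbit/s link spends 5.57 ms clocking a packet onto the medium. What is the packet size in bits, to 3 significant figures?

26800 bits

L = R × t_tx = 4810000 b/s × 0.00557 s = 26791.7 bits.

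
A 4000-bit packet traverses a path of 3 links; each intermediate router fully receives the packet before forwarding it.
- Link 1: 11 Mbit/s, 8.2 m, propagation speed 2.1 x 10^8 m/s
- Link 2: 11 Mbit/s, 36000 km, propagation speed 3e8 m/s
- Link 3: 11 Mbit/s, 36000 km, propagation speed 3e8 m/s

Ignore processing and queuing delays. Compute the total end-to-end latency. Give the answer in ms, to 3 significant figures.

241 ms

Transmission delay per hop = L/R = 4000/11000000 = 0.363636 ms; 3 hops → 1.09091 ms.
Propagation delays (d/s per hop): 3.90476e-05, 120, 120 ms; sum = 240 ms.
End-to-end = 241 ms.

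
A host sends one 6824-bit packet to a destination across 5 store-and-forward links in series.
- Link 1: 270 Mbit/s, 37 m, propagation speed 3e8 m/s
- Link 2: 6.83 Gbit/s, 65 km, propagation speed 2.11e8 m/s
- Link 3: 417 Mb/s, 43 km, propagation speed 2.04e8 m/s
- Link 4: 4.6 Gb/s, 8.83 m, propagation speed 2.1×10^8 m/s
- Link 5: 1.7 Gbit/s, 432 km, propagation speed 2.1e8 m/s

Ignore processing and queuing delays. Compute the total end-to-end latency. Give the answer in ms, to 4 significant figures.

Transmission delays (L/R per hop): 0.0252741, 0.000999122, 0.0163645, 0.00148348, 0.00401412 ms; sum = 0.0481353 ms.
Propagation delays (d/s per hop): 0.000123333, 0.308057, 0.210784, 4.20476e-05, 2.05714 ms; sum = 2.57615 ms.
End-to-end = 2.624 ms.

2.624 ms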